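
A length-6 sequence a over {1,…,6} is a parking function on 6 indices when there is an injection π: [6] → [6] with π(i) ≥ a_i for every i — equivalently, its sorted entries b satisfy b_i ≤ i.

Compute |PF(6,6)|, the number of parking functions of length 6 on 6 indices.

|PF(6,6)| = (7−6)·7^(6−1) = 1 · 16807 = 16807 (Konheim–Weiss)
One tuple (1,2,4,3,3,2) → sorted (1,2,2,3,3,4): b_i ≤ i ∀i, a PF.

16807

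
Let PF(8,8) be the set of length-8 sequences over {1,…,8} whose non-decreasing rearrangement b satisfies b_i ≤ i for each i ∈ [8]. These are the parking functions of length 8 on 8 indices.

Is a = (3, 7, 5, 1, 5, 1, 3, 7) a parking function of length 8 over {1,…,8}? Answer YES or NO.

Order a: b = (1, 1, 3, 3, 5, 5, 7, 7).
  b_1=1 ≤ 1
  b_2=1 ≤ 2
  b_3=3 ≤ 3
  b_4=3 ≤ 4
  b_5=5 ≤ 5
  b_6=5 ≤ 6
  b_7=7 ≤ 7
  b_8=7 ≤ 8
All bounds hold ⇒ YES

YES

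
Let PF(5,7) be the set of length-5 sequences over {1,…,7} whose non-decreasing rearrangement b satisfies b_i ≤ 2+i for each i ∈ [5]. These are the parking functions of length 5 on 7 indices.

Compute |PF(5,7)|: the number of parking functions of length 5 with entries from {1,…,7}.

|PF| = 3·8^4 = 3×4096 = 12288 (Konheim–Weiss)
Check (5,4,5,7,3) → sorted (3,4,5,5,7): b_i ≤ 2+i ∀i, a PF.

12288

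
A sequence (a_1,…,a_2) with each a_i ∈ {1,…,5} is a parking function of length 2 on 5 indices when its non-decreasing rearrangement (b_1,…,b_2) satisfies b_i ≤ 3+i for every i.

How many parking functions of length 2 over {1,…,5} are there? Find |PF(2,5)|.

Count = (5+1−2)·(5+1)^{2−1} = 4 · 6 = 24 [KW]
Check (5,3) → sorted (3,5): b_i ≤ 3+i ∀i, a PF.

24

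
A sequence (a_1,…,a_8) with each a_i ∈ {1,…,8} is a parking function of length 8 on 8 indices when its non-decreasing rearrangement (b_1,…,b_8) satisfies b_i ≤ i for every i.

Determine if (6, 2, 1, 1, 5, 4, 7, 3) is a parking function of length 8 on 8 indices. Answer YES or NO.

Rearranged: b = (1, 1, 2, 3, 4, 5, 6, 7).
  b_1=1 ≤ 1
  b_2=1 ≤ 2
  b_3=2 ≤ 3
  b_4=3 ≤ 4
  b_5=4 ≤ 5
  b_6=5 ≤ 6
  b_7=6 ≤ 7
  b_8=7 ≤ 8
All bounds hold ⇒ YES

YES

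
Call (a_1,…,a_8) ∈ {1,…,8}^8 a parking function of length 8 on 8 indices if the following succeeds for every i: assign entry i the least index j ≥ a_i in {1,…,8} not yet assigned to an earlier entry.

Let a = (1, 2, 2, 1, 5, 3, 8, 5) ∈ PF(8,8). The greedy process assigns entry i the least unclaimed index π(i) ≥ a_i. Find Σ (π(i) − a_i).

9

Σπ(i) = 1+…+8 = 36; Σa = 1+2+2+1+5+3+8+5 = 27; disp = 36−27 = 9.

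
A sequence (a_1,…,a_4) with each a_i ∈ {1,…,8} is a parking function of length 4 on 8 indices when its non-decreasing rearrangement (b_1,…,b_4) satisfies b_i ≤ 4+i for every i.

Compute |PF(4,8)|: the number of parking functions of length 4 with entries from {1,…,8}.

|PF(4,8)| = (9−4)·9^(4−1) = 5·729 = 3645 [KW]
Example (5,2,1,6) → sorted (1,2,5,6): b_i ≤ 4+i ∀i, a PF.

3645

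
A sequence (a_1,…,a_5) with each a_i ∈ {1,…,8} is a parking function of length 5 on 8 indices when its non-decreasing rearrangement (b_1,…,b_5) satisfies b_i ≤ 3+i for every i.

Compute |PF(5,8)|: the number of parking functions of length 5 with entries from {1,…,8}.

26244

#PF = 4·9^4 = 4×6561 = 26244 (Pollak)
One tuple (6,2,3,3,3) → sorted (2,3,3,3,6): b_i ≤ 3+i ∀i, a PF.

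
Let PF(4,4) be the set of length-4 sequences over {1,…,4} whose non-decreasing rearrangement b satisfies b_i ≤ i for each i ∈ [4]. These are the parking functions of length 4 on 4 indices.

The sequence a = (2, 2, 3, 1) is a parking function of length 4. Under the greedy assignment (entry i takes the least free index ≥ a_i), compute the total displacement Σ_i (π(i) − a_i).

2

Σπ = 10 ({1..4} each once); Σa = 2+2+3+1 = 8; disp = 10−8 = 2.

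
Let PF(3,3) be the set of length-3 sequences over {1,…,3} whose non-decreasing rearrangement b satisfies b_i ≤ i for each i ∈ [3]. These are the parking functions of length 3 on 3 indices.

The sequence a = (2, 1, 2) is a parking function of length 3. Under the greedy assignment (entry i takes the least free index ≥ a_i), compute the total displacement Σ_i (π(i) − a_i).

1

Σπ = 3·4/2 = 6 (π permutes [3]); Σa = 2+1+2 = 5; disp = 6−5 = 1.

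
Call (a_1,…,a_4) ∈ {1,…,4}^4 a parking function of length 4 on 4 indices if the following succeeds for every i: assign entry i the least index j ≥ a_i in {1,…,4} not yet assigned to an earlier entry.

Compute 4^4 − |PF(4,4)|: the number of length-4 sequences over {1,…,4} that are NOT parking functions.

Count = (4−4+1)·(4+1)^(4−1) = 1×125 = 125 [KW]
One tuple (4,2,3,3) → sorted (2,3,3,4): b_1=2>1, not a PF.
Total 256; non-PF = 256−125 = 131

131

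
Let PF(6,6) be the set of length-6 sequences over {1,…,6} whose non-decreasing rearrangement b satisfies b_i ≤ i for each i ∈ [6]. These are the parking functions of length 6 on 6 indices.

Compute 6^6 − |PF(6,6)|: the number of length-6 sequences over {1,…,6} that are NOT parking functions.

|PF| = 1·7^5 = 1·16807 = 16807
Example (3,6,5,6,5,3) → sorted (3,3,5,5,6,6): b_1=3>1, not a PF.
6^6 − 16807 = 46656 − 16807 = 29849

29849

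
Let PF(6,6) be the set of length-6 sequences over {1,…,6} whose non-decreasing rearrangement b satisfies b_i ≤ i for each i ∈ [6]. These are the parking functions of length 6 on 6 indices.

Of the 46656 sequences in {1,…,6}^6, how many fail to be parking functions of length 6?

29849

|PF(6,6)| = (7−6)·7^(6−1) = 1 · 16807 = 16807 [KW]
Check (5,3,2,6,3,3) → sorted (2,3,3,3,5,6): b_1=2>1, not a PF.
6^6 − 16807 = 46656 − 16807 = 29849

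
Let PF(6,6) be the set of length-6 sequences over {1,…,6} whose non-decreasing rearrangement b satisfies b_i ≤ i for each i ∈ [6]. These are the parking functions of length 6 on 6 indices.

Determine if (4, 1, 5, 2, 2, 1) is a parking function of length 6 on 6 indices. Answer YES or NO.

Order a: b = (1, 1, 2, 2, 4, 5).
  b_1=1 ≤ 1
  b_2=1 ≤ 2
  b_3=2 ≤ 3
  b_4=2 ≤ 4
  b_5=4 ≤ 5
  b_6=5 ≤ 6
All bounds hold ⇒ YES

YES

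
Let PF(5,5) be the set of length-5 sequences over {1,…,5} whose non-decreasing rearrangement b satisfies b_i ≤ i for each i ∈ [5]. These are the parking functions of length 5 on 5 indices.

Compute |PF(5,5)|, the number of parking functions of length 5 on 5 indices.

1296

|PF(5,5)| = 1·6^4 = 1 · 1296 = 1296 [KW]
One tuple (1,4,5,2,1) → sorted (1,1,2,4,5): b_i ≤ i ∀i, a PF.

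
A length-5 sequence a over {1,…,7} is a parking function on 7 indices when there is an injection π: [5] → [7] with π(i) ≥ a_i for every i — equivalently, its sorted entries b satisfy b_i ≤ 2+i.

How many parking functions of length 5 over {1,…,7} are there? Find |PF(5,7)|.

12288

|PF(5,7)| = (7+1−5)·(7+1)^{5−1} = 3·4096 = 12288 [KW]
One tuple (3,4,5,1,2) → sorted (1,2,3,4,5): b_i ≤ 2+i ∀i, a PF.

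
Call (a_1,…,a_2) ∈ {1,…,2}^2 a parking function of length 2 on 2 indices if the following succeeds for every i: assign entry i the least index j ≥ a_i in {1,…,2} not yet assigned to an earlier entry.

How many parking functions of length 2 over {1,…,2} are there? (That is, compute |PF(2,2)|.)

Count = 1·3^1 = 1·3 = 3 (Konheim–Weiss)
E.g. (2,1) → sorted (1,2): b_i ≤ i ∀i, a PF.

3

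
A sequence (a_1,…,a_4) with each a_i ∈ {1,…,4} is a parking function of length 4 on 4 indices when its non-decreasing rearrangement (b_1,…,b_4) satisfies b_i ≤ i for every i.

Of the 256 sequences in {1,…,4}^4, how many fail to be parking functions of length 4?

Count = (5−4)·5^(4−1) = 1·125 = 125 [KW]
Check (4,3,3,4) → sorted (3,3,4,4): b_1=3>1, not a PF.
Total 256; non-PF = 256−125 = 131

131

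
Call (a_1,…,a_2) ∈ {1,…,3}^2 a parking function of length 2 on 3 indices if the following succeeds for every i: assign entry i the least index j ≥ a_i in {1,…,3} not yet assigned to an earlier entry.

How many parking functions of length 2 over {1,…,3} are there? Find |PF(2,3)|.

|PF(2,3)| = 2·4^1 = 2×4 = 8 (Konheim–Weiss)
Example (2,3) → sorted (2,3): b_i ≤ 1+i ∀i, a PF.

8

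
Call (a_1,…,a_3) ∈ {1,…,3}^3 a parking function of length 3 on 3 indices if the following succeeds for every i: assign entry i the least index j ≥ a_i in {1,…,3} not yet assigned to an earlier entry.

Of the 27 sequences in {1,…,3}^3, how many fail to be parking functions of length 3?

|PF| = (3+1−3)·(3+1)^{3−1} = 1×16 = 16 (Pollak)
Check (1,3,3) → sorted (1,3,3): b_2=3>2, not a PF.
3^3 − 16 = 27 − 16 = 11

11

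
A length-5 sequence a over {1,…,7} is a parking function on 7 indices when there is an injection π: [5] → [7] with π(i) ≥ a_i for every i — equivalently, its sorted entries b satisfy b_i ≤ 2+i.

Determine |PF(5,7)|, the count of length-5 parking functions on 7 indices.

12288

#PF = (7+1−5)·(7+1)^{5−1} = 3 · 4096 = 12288 (Konheim–Weiss)
Check (5,2,6,2,2) → sorted (2,2,2,5,6): b_i ≤ 2+i ∀i, a PF.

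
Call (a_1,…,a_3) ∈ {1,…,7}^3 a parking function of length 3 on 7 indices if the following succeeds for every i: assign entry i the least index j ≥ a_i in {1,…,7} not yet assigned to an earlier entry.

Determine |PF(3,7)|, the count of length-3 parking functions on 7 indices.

|PF(3,7)| = (7+1−3)·(7+1)^{3−1} = 5 · 64 = 320
E.g. (7,3,1) → sorted (1,3,7): b_i ≤ 4+i ∀i, a PF.

320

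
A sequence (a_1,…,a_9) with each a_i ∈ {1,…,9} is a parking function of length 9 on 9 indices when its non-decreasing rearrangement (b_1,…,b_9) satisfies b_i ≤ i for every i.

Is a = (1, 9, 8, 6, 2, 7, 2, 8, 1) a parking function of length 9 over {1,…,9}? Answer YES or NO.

NO

Sorted: b = (1, 1, 2, 2, 6, 7, 8, 8, 9).
  b_1=1 ≤ 1
  b_2=1 ≤ 2
  b_3=2 ≤ 3
  b_4=2 ≤ 4
  b_5=6 > 5
  fails at i=5 ⇒ NO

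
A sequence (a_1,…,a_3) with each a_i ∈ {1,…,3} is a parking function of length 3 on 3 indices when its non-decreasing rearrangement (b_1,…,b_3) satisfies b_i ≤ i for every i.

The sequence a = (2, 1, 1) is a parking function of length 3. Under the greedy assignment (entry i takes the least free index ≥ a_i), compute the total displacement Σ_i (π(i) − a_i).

Σπ(i) = 1+…+3 = 6; Σa = 2+1+1 = 4; disp = 6−4 = 2.

2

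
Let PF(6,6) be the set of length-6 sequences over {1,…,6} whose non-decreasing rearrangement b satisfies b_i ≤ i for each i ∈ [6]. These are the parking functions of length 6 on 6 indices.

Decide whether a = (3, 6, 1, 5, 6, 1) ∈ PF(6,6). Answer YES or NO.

Rearranged: b = (1, 1, 3, 5, 6, 6).
  b_1=1 ≤ 1
  b_2=1 ≤ 2
  b_3=3 ≤ 3
  b_4=5 > 4
  fails at i=4 ⇒ NO

NO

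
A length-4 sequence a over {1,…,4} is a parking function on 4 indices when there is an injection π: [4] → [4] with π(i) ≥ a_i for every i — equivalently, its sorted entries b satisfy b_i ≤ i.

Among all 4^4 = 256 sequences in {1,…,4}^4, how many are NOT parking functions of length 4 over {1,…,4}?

131

Count = 1·5^3 = 1 · 125 = 125 [KW]
One tuple (4,3,4,3) → sorted (3,3,4,4): b_1=3>1, not a PF.
So 256 − 125 = 131 fail.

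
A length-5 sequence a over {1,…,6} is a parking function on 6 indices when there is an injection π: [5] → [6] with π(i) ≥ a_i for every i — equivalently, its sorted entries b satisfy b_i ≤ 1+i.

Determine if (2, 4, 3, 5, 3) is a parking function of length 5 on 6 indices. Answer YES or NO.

YES

Order a: b = (2, 3, 3, 4, 5).
  b_1=2 ≤ 2
  b_2=3 ≤ 3
  b_3=3 ≤ 4
  b_4=4 ≤ 5
  b_5=5 ≤ 6
All bounds hold ⇒ YES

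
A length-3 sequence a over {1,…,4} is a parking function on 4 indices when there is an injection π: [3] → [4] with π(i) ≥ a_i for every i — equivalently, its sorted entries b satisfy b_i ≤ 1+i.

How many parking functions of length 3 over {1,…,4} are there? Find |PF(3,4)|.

50

Count = 2·5^2 = 2 · 25 = 50
Check (1,1,3) → sorted (1,1,3): b_i ≤ 1+i ∀i, a PF.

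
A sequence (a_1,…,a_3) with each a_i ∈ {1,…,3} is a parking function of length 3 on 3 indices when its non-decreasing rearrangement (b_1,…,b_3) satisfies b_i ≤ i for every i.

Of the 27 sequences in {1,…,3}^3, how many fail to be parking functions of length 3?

11

|PF| = (4−3)·4^(3−1) = 1 · 16 = 16 (Pollak)
One tuple (3,2,3) → sorted (2,3,3): b_1=2>1, not a PF.
Total 27; non-PF = 27−16 = 11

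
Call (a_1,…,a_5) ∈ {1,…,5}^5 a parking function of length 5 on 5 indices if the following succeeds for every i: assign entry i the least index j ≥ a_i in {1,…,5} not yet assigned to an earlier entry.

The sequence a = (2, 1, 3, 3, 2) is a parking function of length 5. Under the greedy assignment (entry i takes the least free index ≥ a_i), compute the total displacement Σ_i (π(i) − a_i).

4

Σπ = 15 ({1..5} each once); Σa = 2+1+3+3+2 = 11; disp = 15−11 = 4.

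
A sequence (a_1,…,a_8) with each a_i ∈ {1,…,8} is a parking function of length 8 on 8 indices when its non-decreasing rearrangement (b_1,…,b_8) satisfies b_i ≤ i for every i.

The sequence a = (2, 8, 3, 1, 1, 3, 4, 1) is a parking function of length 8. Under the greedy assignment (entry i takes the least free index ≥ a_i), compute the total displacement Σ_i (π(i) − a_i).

Σπ = 8·9/2 = 36 (π permutes [8]); Σa = 2+8+3+1+1+3+4+1 = 23; disp = 36−23 = 13.

13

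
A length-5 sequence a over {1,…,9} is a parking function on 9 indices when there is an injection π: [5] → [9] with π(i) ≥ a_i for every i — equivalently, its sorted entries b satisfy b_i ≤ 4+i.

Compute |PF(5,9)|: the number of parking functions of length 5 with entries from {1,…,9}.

|PF(5,9)| = (10−5)·10^(5−1) = 5 · 10000 = 50000 (Pollak)
Example (4,4,6,7,1) → sorted (1,4,4,6,7): b_i ≤ 4+i ∀i, a PF.

50000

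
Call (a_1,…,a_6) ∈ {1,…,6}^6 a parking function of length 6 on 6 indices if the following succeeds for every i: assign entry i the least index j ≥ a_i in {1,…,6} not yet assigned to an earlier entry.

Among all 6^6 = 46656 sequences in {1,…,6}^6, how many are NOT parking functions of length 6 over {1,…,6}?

|PF(6,6)| = 1·7^5 = 1×16807 = 16807 (Konheim–Weiss)
Check (2,6,2,5,6,4) → sorted (2,2,4,5,6,6): b_1=2>1, not a PF.
So 46656 − 16807 = 29849 fail.

29849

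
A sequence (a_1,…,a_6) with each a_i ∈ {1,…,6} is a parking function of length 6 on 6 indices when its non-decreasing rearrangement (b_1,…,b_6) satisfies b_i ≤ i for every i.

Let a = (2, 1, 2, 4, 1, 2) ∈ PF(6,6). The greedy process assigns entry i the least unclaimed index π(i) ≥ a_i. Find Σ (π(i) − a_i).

9

Σπ = 6·7/2 = 21 (π permutes [6]); Σa = 2+1+2+4+1+2 = 12; disp = 21−12 = 9.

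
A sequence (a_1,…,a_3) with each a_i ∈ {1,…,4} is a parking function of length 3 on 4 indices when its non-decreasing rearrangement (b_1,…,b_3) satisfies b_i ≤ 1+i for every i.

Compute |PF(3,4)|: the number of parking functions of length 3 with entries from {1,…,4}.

50

|PF| = (4−3+1)·(4+1)^(3−1) = 2·25 = 50
One tuple (1,2,3) → sorted (1,2,3): b_i ≤ 1+i ∀i, a PF.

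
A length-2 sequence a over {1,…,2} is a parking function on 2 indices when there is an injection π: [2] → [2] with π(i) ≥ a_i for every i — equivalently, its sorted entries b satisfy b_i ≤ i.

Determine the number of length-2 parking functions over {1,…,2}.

3

|PF| = 1·3^1 = 1×3 = 3 (Pollak)
One tuple (2,1) → sorted (1,2): b_i ≤ i ∀i, a PF.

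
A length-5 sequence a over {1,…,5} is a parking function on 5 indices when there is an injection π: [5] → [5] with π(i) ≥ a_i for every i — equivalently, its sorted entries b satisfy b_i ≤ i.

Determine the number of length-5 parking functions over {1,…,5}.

1296

|PF| = (6−5)·6^(5−1) = 1×1296 = 1296 (Pollak)
One tuple (1,2,5,2,4) → sorted (1,2,2,4,5): b_i ≤ i ∀i, a PF.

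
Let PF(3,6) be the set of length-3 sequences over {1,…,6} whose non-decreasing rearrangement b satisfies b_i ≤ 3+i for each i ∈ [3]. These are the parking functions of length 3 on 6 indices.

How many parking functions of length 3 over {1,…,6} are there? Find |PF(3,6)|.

|PF(3,6)| = 4·7^2 = 4×49 = 196 (Konheim–Weiss)
Example (2,3,6) → sorted (2,3,6): b_i ≤ 3+i ∀i, a PF.

196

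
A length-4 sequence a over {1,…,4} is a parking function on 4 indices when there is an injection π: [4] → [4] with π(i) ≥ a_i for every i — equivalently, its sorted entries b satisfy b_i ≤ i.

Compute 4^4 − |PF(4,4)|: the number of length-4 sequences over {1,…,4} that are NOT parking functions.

|PF| = 1·5^3 = 1·125 = 125 (Pollak)
One tuple (3,4,4,4) → sorted (3,4,4,4): b_1=3>1, not a PF.
4^4 − 125 = 256 − 125 = 131

131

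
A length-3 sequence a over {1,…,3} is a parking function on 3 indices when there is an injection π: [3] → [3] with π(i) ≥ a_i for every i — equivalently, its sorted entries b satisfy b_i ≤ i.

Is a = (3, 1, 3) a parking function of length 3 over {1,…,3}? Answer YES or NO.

NO

Sorted: b = (1, 3, 3).
  b_1=1 ≤ 1
  b_2=3 > 2
  fails at i=2 ⇒ NO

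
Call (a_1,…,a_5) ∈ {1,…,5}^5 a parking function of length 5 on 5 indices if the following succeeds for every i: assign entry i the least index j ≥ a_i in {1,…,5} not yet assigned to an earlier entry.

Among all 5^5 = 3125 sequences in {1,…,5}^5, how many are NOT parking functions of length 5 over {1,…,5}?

1829

Count = (5−5+1)·(5+1)^(5−1) = 1×1296 = 1296 (Konheim–Weiss)
Check (5,5,5,5,3) → sorted (3,5,5,5,5): b_1=3>1, not a PF.
So 3125 − 1296 = 1829 fail.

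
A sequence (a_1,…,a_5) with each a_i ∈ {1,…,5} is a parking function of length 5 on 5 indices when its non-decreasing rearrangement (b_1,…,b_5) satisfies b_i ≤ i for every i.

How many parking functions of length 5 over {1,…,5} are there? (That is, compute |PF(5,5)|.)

1296

#PF = (5−5+1)·(5+1)^(5−1) = 1 · 1296 = 1296 (Pollak)
Check (2,3,1,3,5) → sorted (1,2,3,3,5): b_i ≤ i ∀i, a PF.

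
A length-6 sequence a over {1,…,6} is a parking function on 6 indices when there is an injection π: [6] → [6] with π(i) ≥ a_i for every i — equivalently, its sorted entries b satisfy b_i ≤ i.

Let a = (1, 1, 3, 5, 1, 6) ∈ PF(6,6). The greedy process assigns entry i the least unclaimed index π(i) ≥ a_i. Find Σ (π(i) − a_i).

4

Σπ = 6·7/2 = 21 (π permutes [6]); Σa = 1+1+3+5+1+6 = 17; disp = 21−17 = 4.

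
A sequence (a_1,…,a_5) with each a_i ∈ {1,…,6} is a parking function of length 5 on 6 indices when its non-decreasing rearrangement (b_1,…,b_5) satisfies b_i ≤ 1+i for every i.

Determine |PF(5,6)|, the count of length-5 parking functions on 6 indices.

4802

|PF(5,6)| = (6+1−5)·(6+1)^{5−1} = 2·2401 = 4802
E.g. (4,1,5,2,1) → sorted (1,1,2,4,5): b_i ≤ 1+i ∀i, a PF.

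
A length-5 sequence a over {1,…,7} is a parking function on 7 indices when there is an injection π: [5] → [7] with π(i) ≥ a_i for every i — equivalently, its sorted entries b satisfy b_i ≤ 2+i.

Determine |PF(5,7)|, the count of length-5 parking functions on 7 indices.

12288

Count = 3·8^4 = 3 · 4096 = 12288 (Konheim–Weiss)
Check (2,3,4,1,4) → sorted (1,2,3,4,4): b_i ≤ 2+i ∀i, a PF.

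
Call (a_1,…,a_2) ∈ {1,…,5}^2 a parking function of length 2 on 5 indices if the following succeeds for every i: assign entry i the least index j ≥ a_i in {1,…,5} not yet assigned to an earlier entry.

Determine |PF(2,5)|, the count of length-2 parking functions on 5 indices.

|PF| = (5−2+1)·(5+1)^(2−1) = 4 · 6 = 24 [KW]
Example (2,4) → sorted (2,4): b_i ≤ 3+i ∀i, a PF.

24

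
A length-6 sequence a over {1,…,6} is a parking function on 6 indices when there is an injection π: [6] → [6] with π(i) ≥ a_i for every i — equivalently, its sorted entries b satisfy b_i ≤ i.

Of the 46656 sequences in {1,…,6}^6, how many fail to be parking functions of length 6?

29849

|PF| = 1·7^5 = 1 · 16807 = 16807 (Pollak)
Check (3,4,6,6,6,5) → sorted (3,4,5,6,6,6): b_1=3>1, not a PF.
Total 46656; non-PF = 46656−16807 = 29849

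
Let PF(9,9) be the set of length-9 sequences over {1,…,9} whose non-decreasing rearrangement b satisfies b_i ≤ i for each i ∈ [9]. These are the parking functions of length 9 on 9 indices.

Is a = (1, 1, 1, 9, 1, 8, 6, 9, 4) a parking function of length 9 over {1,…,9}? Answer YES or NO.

NO

Order a: b = (1, 1, 1, 1, 4, 6, 8, 9, 9).
  b_1=1 ≤ 1
  b_2=1 ≤ 2
  b_3=1 ≤ 3
  b_4=1 ≤ 4
  b_5=4 ≤ 5
  b_6=6 ≤ 6
  b_7=8 > 7
  fails at i=7 ⇒ NO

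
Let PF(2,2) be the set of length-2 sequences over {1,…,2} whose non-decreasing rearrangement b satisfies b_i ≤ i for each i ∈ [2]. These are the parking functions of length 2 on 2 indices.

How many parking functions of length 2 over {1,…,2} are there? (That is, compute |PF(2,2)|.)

3

|PF(2,2)| = (2+1−2)·(2+1)^{2−1} = 1·3 = 3 [KW]
Check (1,1) → sorted (1,1): b_i ≤ i ∀i, a PF.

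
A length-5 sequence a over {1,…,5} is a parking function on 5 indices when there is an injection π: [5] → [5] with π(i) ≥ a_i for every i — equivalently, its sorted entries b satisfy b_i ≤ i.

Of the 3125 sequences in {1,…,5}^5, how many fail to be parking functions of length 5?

|PF(5,5)| = (6−5)·6^(5−1) = 1·1296 = 1296 (Pollak)
Check (2,5,5,4,1) → sorted (1,2,4,5,5): b_3=4>3, not a PF.
So 3125 − 1296 = 1829 fail.

1829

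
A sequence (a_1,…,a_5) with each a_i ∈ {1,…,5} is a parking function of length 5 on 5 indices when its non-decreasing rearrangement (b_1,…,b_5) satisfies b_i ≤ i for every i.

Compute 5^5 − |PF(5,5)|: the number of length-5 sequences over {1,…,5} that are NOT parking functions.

|PF| = (5+1−5)·(5+1)^{5−1} = 1 · 1296 = 1296 (Pollak)
Check (5,1,4,5,2) → sorted (1,2,4,5,5): b_3=4>3, not a PF.
So 3125 − 1296 = 1829 fail.

1829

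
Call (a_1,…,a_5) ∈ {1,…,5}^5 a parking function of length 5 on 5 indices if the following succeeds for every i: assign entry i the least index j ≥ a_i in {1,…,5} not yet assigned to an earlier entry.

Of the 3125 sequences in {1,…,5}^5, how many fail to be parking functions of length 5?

1829

|PF(5,5)| = (5−5+1)·(5+1)^(5−1) = 1 · 1296 = 1296 [KW]
One tuple (5,5,5,5,5) → sorted (5,5,5,5,5): b_1=5>1, not a PF.
Total 3125; non-PF = 3125−1296 = 1829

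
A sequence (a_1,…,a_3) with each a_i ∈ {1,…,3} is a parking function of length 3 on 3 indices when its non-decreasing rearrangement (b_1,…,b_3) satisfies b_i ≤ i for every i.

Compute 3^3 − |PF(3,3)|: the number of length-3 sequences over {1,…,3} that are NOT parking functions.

|PF(3,3)| = 1·4^2 = 1·16 = 16 [KW]
Check (3,1,3) → sorted (1,3,3): b_2=3>2, not a PF.
Total 27; non-PF = 27−16 = 11

11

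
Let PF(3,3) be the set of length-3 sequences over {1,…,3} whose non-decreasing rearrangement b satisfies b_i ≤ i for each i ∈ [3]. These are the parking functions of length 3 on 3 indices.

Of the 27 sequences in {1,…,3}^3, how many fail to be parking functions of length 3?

11

Count = 1·4^2 = 1·16 = 16 (Pollak)
E.g. (2,3,3) → sorted (2,3,3): b_1=2>1, not a PF.
So 27 − 16 = 11 fail.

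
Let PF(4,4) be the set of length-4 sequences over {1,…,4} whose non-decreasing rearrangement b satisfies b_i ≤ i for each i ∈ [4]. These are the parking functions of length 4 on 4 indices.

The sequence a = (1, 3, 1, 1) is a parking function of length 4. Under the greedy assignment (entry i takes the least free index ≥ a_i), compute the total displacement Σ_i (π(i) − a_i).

Σπ = 10 ({1..4} each once); Σa = 1+3+1+1 = 6; disp = 10−6 = 4.

4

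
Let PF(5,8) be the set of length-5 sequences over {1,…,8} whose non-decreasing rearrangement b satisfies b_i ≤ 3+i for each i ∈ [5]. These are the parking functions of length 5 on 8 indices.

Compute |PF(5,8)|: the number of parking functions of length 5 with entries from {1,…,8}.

#PF = 4·9^4 = 4·6561 = 26244 (Konheim–Weiss)
One tuple (4,6,6,2,7) → sorted (2,4,6,6,7): b_i ≤ 3+i ∀i, a PF.

26244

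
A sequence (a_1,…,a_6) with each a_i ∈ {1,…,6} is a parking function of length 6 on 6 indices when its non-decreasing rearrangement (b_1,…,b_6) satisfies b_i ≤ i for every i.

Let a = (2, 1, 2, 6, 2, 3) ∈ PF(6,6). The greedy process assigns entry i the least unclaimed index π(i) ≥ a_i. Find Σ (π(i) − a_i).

Σπ = 6·7/2 = 21 (π permutes [6]); Σa = 2+1+2+6+2+3 = 16; disp = 21−16 = 5.

5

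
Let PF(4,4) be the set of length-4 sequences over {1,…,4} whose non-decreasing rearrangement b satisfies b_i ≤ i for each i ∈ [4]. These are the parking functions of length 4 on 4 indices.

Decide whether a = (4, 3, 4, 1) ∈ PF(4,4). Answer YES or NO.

Sorted: b = (1, 3, 4, 4).
  b_1=1 ≤ 1
  b_2=3 > 2
  fails at i=2 ⇒ NO

NO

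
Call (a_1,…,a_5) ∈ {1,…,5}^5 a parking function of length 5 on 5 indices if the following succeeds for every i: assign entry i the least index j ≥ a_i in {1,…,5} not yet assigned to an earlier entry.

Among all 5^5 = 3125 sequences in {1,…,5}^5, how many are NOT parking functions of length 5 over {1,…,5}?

1829

Count = (5−5+1)·(5+1)^(5−1) = 1 · 1296 = 1296 [KW]
One tuple (4,5,2,5,5) → sorted (2,4,5,5,5): b_1=2>1, not a PF.
5^5 − 1296 = 3125 − 1296 = 1829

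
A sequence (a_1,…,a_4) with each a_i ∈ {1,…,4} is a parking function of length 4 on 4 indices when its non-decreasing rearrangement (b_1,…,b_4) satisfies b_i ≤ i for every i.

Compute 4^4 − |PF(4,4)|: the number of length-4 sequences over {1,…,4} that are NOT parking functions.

Count = 1·5^3 = 1 · 125 = 125
Check (3,3,3,1) → sorted (1,3,3,3): b_2=3>2, not a PF.
4^4 − 125 = 256 − 125 = 131

131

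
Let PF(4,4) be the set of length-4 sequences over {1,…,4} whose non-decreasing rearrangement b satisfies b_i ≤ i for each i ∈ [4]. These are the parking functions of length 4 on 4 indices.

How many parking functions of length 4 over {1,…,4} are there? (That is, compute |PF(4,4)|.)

125

Count = (4+1−4)·(4+1)^{4−1} = 1×125 = 125
E.g. (2,1,2,4) → sorted (1,2,2,4): b_i ≤ i ∀i, a PF.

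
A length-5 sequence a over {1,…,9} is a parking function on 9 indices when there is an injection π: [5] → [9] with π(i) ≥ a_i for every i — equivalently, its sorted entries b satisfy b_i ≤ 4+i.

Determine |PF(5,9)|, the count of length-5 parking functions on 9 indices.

50000

Count = (10−5)·10^(5−1) = 5·10000 = 50000 (Konheim–Weiss)
E.g. (4,4,1,8,2) → sorted (1,2,4,4,8): b_i ≤ 4+i ∀i, a PF.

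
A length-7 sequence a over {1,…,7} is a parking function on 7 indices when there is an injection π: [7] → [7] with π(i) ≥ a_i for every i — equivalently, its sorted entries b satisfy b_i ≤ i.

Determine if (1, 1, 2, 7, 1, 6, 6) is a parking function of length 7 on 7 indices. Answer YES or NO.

NO

Rearranged: b = (1, 1, 1, 2, 6, 6, 7).
  b_1=1 ≤ 1
  b_2=1 ≤ 2
  b_3=1 ≤ 3
  b_4=2 ≤ 4
  b_5=6 > 5
  fails at i=5 ⇒ NO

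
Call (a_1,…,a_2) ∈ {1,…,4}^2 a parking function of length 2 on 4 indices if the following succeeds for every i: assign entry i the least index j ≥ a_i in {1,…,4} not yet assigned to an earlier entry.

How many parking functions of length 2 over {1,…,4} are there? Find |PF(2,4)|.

15

#PF = (4+1−2)·(4+1)^{2−1} = 3 · 5 = 15
One tuple (3,2) → sorted (2,3): b_i ≤ 2+i ∀i, a PF.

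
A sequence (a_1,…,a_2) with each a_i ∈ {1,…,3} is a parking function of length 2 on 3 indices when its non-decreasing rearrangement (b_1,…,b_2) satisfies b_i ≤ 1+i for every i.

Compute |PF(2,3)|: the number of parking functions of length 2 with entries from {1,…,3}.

#PF = (3+1−2)·(3+1)^{2−1} = 2·4 = 8 (Pollak)
One tuple (1,3) → sorted (1,3): b_i ≤ 1+i ∀i, a PF.

8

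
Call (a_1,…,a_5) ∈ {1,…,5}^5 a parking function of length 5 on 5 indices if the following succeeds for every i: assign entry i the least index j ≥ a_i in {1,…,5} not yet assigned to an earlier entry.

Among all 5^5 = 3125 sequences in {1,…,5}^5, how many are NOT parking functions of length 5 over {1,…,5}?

|PF| = 1·6^4 = 1×1296 = 1296
Example (3,3,3,3,4) → sorted (3,3,3,3,4): b_1=3>1, not a PF.
Total 3125; non-PF = 3125−1296 = 1829

1829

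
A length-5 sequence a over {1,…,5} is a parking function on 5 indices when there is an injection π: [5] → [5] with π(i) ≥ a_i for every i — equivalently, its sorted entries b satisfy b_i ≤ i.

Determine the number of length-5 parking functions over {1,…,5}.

Count = (5−5+1)·(5+1)^(5−1) = 1 · 1296 = 1296 (Konheim–Weiss)
Check (1,4,1,2,1) → sorted (1,1,1,2,4): b_i ≤ i ∀i, a PF.

1296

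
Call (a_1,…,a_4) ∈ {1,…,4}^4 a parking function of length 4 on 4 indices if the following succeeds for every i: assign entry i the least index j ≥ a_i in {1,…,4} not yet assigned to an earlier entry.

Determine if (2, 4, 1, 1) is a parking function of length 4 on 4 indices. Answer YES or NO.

YES

Sorted: b = (1, 1, 2, 4).
  b_1=1 ≤ 1
  b_2=1 ≤ 2
  b_3=2 ≤ 3
  b_4=4 ≤ 4
All bounds hold ⇒ YES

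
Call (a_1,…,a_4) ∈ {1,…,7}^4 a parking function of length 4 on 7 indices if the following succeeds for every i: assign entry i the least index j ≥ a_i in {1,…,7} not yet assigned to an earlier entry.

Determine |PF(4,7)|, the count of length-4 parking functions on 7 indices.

Count = 4·8^3 = 4 · 512 = 2048 [KW]
One tuple (1,3,6,3) → sorted (1,3,3,6): b_i ≤ 3+i ∀i, a PF.

2048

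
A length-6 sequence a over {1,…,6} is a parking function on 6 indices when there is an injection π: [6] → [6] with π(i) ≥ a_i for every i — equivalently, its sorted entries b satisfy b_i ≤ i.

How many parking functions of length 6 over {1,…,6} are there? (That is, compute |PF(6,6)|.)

Count = (6+1−6)·(6+1)^{6−1} = 1·16807 = 16807 (Konheim–Weiss)
Check (3,2,1,3,1,3) → sorted (1,1,2,3,3,3): b_i ≤ i ∀i, a PF.

16807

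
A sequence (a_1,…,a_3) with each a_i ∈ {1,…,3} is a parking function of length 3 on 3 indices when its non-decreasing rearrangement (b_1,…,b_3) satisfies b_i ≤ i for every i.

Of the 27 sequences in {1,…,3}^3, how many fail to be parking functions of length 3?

11

#PF = 1·4^2 = 1 · 16 = 16
One tuple (2,2,3) → sorted (2,2,3): b_1=2>1, not a PF.
Total 27; non-PF = 27−16 = 11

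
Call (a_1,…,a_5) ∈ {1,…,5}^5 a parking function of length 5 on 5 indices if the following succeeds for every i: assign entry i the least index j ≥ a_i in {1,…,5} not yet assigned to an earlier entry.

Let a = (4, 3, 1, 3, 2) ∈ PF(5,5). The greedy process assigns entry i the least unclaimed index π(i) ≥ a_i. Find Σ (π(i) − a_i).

2

Σπ(i) = 1+…+5 = 15; Σa = 4+3+1+3+2 = 13; disp = 15−13 = 2.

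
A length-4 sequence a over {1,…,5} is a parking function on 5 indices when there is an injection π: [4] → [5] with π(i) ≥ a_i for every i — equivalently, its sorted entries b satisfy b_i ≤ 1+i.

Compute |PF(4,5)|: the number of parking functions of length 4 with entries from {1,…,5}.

|PF| = 2·6^3 = 2 · 216 = 432 [KW]
One tuple (3,2,4,5) → sorted (2,3,4,5): b_i ≤ 1+i ∀i, a PF.

432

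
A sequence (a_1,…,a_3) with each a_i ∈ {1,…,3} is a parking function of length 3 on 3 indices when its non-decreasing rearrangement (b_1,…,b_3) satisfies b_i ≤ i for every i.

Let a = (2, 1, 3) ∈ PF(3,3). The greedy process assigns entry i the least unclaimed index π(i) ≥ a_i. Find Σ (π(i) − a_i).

Σπ = 6 ({1..3} each once); Σa = 2+1+3 = 6; disp = 6−6 = 0.

0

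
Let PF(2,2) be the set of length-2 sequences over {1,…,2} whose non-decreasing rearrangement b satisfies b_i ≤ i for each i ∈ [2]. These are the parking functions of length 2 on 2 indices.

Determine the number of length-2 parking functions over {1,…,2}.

3

|PF| = 1·3^1 = 1 · 3 = 3 (Pollak)
One tuple (1,1) → sorted (1,1): b_i ≤ i ∀i, a PF.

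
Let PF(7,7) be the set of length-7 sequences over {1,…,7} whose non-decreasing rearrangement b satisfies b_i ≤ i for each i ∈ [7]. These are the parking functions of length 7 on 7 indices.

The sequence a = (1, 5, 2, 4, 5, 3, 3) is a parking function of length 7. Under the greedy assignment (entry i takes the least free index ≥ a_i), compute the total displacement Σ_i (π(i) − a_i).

5

Σπ = 7·8/2 = 28 (π permutes [7]); Σa = 1+5+2+4+5+3+3 = 23; disp = 28−23 = 5.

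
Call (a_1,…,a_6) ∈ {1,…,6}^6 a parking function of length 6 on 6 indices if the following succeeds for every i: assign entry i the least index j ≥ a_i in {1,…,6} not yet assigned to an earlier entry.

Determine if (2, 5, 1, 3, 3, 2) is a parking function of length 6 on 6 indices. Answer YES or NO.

Rearranged: b = (1, 2, 2, 3, 3, 5).
  b_1=1 ≤ 1
  b_2=2 ≤ 2
  b_3=2 ≤ 3
  b_4=3 ≤ 4
  b_5=3 ≤ 5
  b_6=5 ≤ 6
All bounds hold ⇒ YES

YES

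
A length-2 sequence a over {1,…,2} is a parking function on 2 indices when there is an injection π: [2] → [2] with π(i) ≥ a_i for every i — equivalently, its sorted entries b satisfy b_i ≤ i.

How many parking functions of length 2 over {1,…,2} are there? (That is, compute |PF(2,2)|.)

3

|PF| = (2+1−2)·(2+1)^{2−1} = 1 · 3 = 3
Example (2,1) → sorted (1,2): b_i ≤ i ∀i, a PF.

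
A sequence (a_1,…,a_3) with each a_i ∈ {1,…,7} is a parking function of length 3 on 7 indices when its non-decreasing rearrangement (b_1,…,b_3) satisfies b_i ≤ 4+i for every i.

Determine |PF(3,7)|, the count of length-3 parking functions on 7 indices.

320

Count = (8−3)·8^(3−1) = 5×64 = 320 [KW]
One tuple (1,7,4) → sorted (1,4,7): b_i ≤ 4+i ∀i, a PF.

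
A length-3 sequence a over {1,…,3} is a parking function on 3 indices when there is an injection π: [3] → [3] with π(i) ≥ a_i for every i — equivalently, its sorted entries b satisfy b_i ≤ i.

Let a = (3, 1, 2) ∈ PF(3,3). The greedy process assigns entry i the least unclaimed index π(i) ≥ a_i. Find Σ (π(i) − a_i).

Σπ = 3·4/2 = 6 (π permutes [3]); Σa = 3+1+2 = 6; disp = 6−6 = 0.

0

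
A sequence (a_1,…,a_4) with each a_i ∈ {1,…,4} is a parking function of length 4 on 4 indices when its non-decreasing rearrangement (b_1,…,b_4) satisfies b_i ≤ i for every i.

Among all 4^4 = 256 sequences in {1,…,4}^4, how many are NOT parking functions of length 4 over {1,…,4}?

|PF(4,4)| = 1·5^3 = 1×125 = 125 (Konheim–Weiss)
Check (2,3,4,3) → sorted (2,3,3,4): b_1=2>1, not a PF.
4^4 − 125 = 256 − 125 = 131

131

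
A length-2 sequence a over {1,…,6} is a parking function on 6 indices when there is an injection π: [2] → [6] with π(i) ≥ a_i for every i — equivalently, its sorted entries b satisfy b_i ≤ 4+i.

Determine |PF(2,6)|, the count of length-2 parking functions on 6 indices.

35

|PF(2,6)| = (7−2)·7^(2−1) = 5×7 = 35 (Pollak)
Check (5,3) → sorted (3,5): b_i ≤ 4+i ∀i, a PF.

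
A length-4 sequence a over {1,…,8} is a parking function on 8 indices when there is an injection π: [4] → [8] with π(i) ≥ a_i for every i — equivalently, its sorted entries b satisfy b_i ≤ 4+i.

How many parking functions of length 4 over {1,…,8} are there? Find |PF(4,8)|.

3645

Count = (9−4)·9^(4−1) = 5·729 = 3645 (Pollak)
E.g. (3,4,8,2) → sorted (2,3,4,8): b_i ≤ 4+i ∀i, a PF.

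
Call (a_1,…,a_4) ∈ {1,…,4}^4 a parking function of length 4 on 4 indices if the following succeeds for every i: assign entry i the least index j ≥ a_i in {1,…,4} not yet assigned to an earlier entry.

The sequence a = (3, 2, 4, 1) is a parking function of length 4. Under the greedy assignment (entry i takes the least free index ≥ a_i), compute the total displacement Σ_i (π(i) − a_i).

0

Σπ(i) = 1+…+4 = 10; Σa = 3+2+4+1 = 10; disp = 10−10 = 0.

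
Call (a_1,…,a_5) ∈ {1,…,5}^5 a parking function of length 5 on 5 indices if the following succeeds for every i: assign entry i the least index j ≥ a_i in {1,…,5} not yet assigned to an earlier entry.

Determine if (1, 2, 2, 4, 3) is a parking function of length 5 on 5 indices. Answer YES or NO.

YES

Rearranged: b = (1, 2, 2, 3, 4).
  b_1=1 ≤ 1
  b_2=2 ≤ 2
  b_3=2 ≤ 3
  b_4=3 ≤ 4
  b_5=4 ≤ 5
All bounds hold ⇒ YES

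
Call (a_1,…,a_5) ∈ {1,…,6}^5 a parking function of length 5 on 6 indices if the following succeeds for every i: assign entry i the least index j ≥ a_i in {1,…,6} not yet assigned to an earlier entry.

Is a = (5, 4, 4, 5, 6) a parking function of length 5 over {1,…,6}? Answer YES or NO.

NO

Rearranged: b = (4, 4, 5, 5, 6).
  b_1=4 > 2
  fails at i=1 ⇒ NO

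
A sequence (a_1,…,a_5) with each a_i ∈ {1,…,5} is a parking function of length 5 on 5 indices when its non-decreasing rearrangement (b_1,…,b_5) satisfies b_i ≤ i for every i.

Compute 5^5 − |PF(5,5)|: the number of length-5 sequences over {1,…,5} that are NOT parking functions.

1829

|PF| = (5−5+1)·(5+1)^(5−1) = 1·1296 = 1296 (Konheim–Weiss)
Check (5,3,5,4,5) → sorted (3,4,5,5,5): b_1=3>1, not a PF.
Total 3125; non-PF = 3125−1296 = 1829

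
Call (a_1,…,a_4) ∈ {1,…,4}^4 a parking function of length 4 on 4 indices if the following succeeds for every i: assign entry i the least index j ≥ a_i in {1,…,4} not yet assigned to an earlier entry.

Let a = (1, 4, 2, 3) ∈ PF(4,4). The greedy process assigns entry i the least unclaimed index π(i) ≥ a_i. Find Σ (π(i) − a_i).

Σπ(i) = 1+…+4 = 10; Σa = 1+4+2+3 = 10; disp = 10−10 = 0.

0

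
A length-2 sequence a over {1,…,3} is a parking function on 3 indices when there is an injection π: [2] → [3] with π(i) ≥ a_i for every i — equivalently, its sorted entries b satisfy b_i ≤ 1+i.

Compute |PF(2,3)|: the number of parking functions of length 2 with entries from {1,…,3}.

|PF| = 2·4^1 = 2·4 = 8 (Konheim–Weiss)
Check (1,2) → sorted (1,2): b_i ≤ 1+i ∀i, a PF.

8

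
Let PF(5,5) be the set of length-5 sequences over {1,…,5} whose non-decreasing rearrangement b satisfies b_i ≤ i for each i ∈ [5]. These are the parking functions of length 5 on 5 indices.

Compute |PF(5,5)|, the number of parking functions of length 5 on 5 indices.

#PF = (6−5)·6^(5−1) = 1·1296 = 1296 (Konheim–Weiss)
One tuple (1,2,1,5,2) → sorted (1,1,2,2,5): b_i ≤ i ∀i, a PF.

1296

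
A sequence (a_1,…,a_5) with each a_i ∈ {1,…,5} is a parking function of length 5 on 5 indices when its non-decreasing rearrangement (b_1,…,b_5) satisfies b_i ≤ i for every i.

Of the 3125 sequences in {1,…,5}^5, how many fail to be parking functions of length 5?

Count = (6−5)·6^(5−1) = 1 · 1296 = 1296 [KW]
Check (4,4,5,4,5) → sorted (4,4,4,5,5): b_1=4>1, not a PF.
5^5 − 1296 = 3125 − 1296 = 1829

1829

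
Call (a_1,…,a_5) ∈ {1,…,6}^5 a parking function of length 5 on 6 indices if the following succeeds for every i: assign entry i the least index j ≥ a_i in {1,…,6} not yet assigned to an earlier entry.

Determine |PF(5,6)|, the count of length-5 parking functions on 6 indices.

4802

#PF = (6+1−5)·(6+1)^{5−1} = 2 · 2401 = 4802
E.g. (4,4,2,1,4) → sorted (1,2,4,4,4): b_i ≤ 1+i ∀i, a PF.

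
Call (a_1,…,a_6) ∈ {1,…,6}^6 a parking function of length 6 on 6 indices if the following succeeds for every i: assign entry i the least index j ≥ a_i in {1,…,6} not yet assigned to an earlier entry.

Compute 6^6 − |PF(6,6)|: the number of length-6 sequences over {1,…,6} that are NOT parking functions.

|PF| = (6−6+1)·(6+1)^(6−1) = 1·16807 = 16807 [KW]
Check (1,4,5,3,5,4) → sorted (1,3,4,4,5,5): b_2=3>2, not a PF.
6^6 − 16807 = 46656 − 16807 = 29849

29849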